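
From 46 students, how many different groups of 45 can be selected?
C(46,45) = 46!/(45!×1!) = 46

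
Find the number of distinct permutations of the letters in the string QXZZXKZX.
8! / (1! × 3! × 1! × 3!) = 1120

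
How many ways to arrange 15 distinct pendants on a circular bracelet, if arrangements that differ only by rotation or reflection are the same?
(15-1)!/2 = 87178291200/2 = 43589145600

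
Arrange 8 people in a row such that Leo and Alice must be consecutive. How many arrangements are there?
Treat the 2 as one block: (8-2+1)! × 2! = 5040 × 2 = 10080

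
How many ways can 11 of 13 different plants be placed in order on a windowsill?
P(13,11) = 13!/(13-11)! = 3113510400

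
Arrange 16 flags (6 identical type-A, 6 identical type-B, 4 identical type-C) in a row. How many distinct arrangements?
16! / (6! × 6! × 4!) = 1681680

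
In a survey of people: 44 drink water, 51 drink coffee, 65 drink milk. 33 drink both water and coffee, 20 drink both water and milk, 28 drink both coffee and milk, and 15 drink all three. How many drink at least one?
|A∪B∪C| = 44+51+65-33-20-28+15 = 94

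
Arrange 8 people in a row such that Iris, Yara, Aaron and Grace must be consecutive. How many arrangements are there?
Treat the 4 as one block: (8-4+1)! × 4! = 120 × 24 = 2880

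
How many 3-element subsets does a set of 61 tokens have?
C(61,3) = 61!/(3!×58!) = 35990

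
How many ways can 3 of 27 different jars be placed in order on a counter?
P(27,3) = 27!/(27-3)! = 17550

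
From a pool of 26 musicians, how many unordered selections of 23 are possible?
C(26,23) = 26!/(23!×3!) = 2600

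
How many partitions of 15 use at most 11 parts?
By conjugation, equals partitions of 15 into parts ≤ 11. Let r_j(i) = number of partitions of i into parts ≤ j, for i = 0..15. r_1(i) = 1 for all i; r_j(i) = r_{j-1}(i) + r_j(i-j). Rows j = 2..11: ≤2: 1 1 2 2 3 3 4 4 5 5 6 6 7 7 8 8; ≤3: 1 1 2 3 4 5 7 8 10 12 14 16 19 21 24 27; ≤4: 1 1 2 3 5 6 9 11 15 18 23 27 34 39 47 54; ≤5: 1 1 2 3 5 7 10 13 18 23 30 37 47 57 70 84; ≤6: 1 1 2 3 5 7 11 14 20 26 35 44 58 71 90 110; ≤7: 1 1 2 3 5 7 11 15 21 28 38 49 65 82 105 131; ≤8: 1 1 2 3 5 7 11 15 22 29 40 52 70 89 116 146; ≤9: 1 1 2 3 5 7 11 15 22 30 41 54 73 94 123 157; ≤10: 1 1 2 3 5 7 11 15 22 30 42 55 75 97 128 164; ≤11: 1 1 2 3 5 7 11 15 22 30 42 56 76 99 131 169. r_11(15) = 169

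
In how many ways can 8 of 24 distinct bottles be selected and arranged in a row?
P(24,8) = 24!/(24-8)! = 29654190720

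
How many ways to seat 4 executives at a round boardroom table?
Circular: fix one position, arrange the rest. (4-1)! = 6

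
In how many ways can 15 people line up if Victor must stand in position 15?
Fix one position: (15-1)! = 87178291200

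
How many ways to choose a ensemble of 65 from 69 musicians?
C(69,65) = 69!/(65!×4!) = 864501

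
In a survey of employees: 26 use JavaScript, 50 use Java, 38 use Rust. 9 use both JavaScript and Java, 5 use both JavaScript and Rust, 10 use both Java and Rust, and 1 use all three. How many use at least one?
|A∪B∪C| = 26+50+38-9-5-10+1 = 91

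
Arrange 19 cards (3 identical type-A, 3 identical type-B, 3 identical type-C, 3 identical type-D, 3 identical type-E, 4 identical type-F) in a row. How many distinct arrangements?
19! / (3! × 3! × 3! × 3! × 3! × 4!) = 651819168000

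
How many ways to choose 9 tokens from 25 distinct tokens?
C(25,9) = 25!/(9!×16!) = 2042975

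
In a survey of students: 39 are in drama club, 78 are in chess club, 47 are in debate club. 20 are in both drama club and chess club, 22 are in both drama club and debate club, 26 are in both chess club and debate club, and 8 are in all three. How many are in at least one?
|A∪B∪C| = 39+78+47-20-22-26+8 = 104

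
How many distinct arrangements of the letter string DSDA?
4! / (1! × 1! × 2!) = 12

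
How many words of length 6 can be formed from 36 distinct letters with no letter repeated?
P(36,6) = 36!/(36-6)! = 1402410240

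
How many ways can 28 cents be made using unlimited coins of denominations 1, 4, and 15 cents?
Coefficient of x^28 in 1/(1-x^1) · 1/(1-x^4) · 1/(1-x^15). Case on j = number of 15-cent coins (j = 0..1); remainder r = 28 - 15j is made from {1,4} in ⌊r/4⌋+1 ways. r = 28, 13 → 8 + 4 = 12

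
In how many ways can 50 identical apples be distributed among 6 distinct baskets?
C(50+6-1, 6-1) = C(55, 5) = 3478761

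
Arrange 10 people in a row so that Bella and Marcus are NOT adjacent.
Total - adjacent = 10! - (10-1)!×2 = 3628800 - 725760 = 2903040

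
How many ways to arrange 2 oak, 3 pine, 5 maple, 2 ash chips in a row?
12! / (2! × 3! × 5! × 2!) = 166320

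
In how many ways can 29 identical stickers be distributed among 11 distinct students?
C(29+11-1, 11-1) = C(39, 10) = 635745396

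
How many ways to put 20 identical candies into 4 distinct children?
C(20+4-1, 4-1) = C(23, 3) = 1771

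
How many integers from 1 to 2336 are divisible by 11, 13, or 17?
⌊2336/11⌋+⌊2336/13⌋+⌊2336/17⌋ - ⌊2336/143⌋-⌊2336/187⌋-⌊2336/221⌋ + ⌊2336/2431⌋ = 212+179+137 - 16-12-10 + 0 = 490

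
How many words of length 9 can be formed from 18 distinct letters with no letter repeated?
P(18,9) = 18!/(18-9)! = 17643225600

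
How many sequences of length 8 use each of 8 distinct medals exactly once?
8! = 40320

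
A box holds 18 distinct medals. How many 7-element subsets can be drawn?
C(18,7) = 18!/(7!×11!) = 31824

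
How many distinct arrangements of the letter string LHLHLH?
6! / (3! × 3!) = 20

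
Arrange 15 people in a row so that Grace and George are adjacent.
Treat as block: (15-1)! × 2! = 87178291200 × 2 = 174356582400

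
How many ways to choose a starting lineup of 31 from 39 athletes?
C(39,31) = 39!/(31!×8!) = 61523748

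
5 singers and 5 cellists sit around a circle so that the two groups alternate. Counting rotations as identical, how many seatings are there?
Fix one of the singers: (5-1)! ways for the remaining singers, × 5! ways for the cellists = 24 × 120 = 2880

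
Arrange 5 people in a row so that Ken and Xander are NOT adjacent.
Total - adjacent = 5! - (5-1)!×2 = 120 - 48 = 72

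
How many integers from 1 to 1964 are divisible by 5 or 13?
⌊1964/5⌋ + ⌊1964/13⌋ - ⌊1964/65⌋ = 392 + 151 - 30 = 513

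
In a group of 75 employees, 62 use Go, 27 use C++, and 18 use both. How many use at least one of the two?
|A∪B| = |A| + |B| - |A∩B| = 62 + 27 - 18 = 71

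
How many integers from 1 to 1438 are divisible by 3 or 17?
⌊1438/3⌋ + ⌊1438/17⌋ - ⌊1438/51⌋ = 479 + 84 - 28 = 535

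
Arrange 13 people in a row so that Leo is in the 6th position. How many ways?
Fix one position: (13-1)! = 479001600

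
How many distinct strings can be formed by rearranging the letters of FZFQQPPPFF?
10! / (1! × 4! × 3! × 2!) = 12600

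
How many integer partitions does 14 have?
Pentagonal recurrence p(n) = p(n-1) + p(n-2) - p(n-5) - p(n-7) + p(n-12) + p(n-15) - ... gives p(0..13) = 1, 1, 2, 3, 5, 7, 11, 15, 22, 30, 42, 56, 77, 101. p(14) = p(13) + p(12) - p(9) - p(7) + p(2) = 101 + 77 - 30 - 15 + 2 = 135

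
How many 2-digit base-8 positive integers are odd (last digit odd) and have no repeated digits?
Last∈{1,3,5,7}. Last=0: 0. Last nonzero: 4×6×P(6,0) = 24. Total = 24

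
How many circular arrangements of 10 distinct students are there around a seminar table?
Circular: fix one position, arrange the rest. (10-1)! = 362880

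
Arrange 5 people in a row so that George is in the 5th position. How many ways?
Fix one position: (5-1)! = 24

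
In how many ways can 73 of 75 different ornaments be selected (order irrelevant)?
C(75,73) = 75!/(73!×2!) = 2775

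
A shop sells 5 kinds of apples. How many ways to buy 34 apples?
C(34+5-1, 5-1) = C(38, 4) = 73815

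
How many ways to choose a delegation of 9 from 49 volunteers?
C(49,9) = 49!/(9!×40!) = 2054455634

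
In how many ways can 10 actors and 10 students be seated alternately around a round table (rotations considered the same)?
Fix one of the actors: (10-1)! ways for the remaining actors, × 10! ways for the students = 362880 × 3628800 = 1316818944000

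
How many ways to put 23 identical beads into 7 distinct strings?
C(23+7-1, 7-1) = C(29, 6) = 475020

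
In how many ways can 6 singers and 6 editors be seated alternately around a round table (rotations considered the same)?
Fix one of the singers: (6-1)! ways for the remaining singers, × 6! ways for the editors = 120 × 720 = 86400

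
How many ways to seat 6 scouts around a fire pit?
Circular: fix one position, arrange the rest. (6-1)! = 120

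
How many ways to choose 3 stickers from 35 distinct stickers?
C(35,3) = 35!/(3!×32!) = 6545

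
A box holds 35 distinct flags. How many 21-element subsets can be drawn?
C(35,21) = 35!/(21!×14!) = 2319959400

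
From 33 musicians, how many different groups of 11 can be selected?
C(33,11) = 33!/(11!×22!) = 193536720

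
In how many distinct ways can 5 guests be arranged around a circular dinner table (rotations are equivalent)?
Circular: fix one position, arrange the rest. (5-1)! = 24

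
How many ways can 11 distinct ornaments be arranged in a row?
11! = 39916800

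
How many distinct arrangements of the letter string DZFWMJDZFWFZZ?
13! / (4! × 1! × 3! × 2! × 1! × 2!) = 10810800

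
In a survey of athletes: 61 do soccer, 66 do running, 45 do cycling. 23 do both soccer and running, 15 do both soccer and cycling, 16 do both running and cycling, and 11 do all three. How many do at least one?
|A∪B∪C| = 61+66+45-23-15-16+11 = 129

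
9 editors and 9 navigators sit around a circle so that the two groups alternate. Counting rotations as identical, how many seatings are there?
Fix one of the editors: (9-1)! ways for the remaining editors, × 9! ways for the navigators = 40320 × 362880 = 14631321600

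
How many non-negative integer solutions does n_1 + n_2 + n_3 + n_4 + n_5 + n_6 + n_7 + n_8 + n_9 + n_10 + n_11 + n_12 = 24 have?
C(24+12-1, 12-1) = C(35, 11) = 417225900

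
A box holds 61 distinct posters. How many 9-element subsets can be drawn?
C(61,9) = 61!/(9!×52!) = 17341763505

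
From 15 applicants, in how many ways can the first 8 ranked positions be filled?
P(15,8) = 15!/(15-8)! = 259459200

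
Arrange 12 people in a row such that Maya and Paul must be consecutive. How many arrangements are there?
Treat the 2 as one block: (12-2+1)! × 2! = 39916800 × 2 = 79833600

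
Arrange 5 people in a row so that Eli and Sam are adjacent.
Treat as block: (5-1)! × 2! = 24 × 2 = 48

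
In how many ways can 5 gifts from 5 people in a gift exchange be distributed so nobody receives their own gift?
!5 = Σ_{j=0}^{5} (-1)^j·5!/j! = 120 - 120 + 60 - 20 + 5 - 1 = 44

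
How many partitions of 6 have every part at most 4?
Let r_j(i) = number of partitions of i into parts ≤ j, for i = 0..6. r_1(i) = 1 for all i; r_j(i) = r_{j-1}(i) + r_j(i-j). Rows j = 2..4: ≤2: 1 1 2 2 3 3 4; ≤3: 1 1 2 3 4 5 7; ≤4: 1 1 2 3 5 6 9. r_4(6) = 9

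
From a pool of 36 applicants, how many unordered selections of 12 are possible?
C(36,12) = 36!/(12!×24!) = 1251677700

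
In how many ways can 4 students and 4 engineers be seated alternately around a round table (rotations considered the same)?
Fix one of the students: (4-1)! ways for the remaining students, × 4! ways for the engineers = 6 × 24 = 144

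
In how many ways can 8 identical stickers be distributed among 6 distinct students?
C(8+6-1, 6-1) = C(13, 5) = 1287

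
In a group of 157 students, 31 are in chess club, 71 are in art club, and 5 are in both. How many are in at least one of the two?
|A∪B| = |A| + |B| - |A∩B| = 31 + 71 - 5 = 97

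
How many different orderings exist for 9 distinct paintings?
9! = 362880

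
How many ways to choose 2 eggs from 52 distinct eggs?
C(52,2) = 52!/(2!×50!) = 1326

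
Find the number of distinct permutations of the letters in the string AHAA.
4! / (3! × 1!) = 4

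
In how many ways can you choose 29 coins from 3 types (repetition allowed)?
C(29+3-1, 3-1) = C(31, 2) = 465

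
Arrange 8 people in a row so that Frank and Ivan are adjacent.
Treat as block: (8-1)! × 2! = 5040 × 2 = 10080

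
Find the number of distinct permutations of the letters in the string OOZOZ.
5! / (3! × 2!) = 10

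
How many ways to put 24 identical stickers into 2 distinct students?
C(24+2-1, 2-1) = C(25, 1) = 25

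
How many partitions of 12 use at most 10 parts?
By conjugation, equals partitions of 12 into parts ≤ 10. Let r_j(i) = number of partitions of i into parts ≤ j, for i = 0..12. r_1(i) = 1 for all i; r_j(i) = r_{j-1}(i) + r_j(i-j). Rows j = 2..10: ≤2: 1 1 2 2 3 3 4 4 5 5 6 6 7; ≤3: 1 1 2 3 4 5 7 8 10 12 14 16 19; ≤4: 1 1 2 3 5 6 9 11 15 18 23 27 34; ≤5: 1 1 2 3 5 7 10 13 18 23 30 37 47; ≤6: 1 1 2 3 5 7 11 14 20 26 35 44 58; ≤7: 1 1 2 3 5 7 11 15 21 28 38 49 65; ≤8: 1 1 2 3 5 7 11 15 22 29 40 52 70; ≤9: 1 1 2 3 5 7 11 15 22 30 41 54 73; ≤10: 1 1 2 3 5 7 11 15 22 30 42 55 75. r_10(12) = 75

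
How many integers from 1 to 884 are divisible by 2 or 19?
⌊884/2⌋ + ⌊884/19⌋ - ⌊884/38⌋ = 442 + 46 - 23 = 465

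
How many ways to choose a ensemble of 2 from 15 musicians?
C(15,2) = 15!/(2!×13!) = 105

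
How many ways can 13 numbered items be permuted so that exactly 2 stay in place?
Choose the 2 fixed points C(13,2) = 78, derange the rest: !11 = Σ_{j=0}^{11} (-1)^j·11!/j! = 39916800 - 39916800 + 19958400 - 6652800 + 1663200 - 332640 + 55440 - 7920 + 990 - 110 + 11 - 1 = 14684570. Product = 78 × 14684570 = 1145396460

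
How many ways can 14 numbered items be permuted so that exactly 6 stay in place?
Choose the 6 fixed points C(14,6) = 3003, derange the rest: !8 = Σ_{j=0}^{8} (-1)^j·8!/j! = 40320 - 40320 + 20160 - 6720 + 1680 - 336 + 56 - 8 + 1 = 14833. Product = 3003 × 14833 = 44543499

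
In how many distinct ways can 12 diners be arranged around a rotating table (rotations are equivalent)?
Circular: fix one position, arrange the rest. (12-1)! = 39916800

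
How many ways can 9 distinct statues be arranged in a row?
9! = 362880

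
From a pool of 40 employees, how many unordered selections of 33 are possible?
C(40,33) = 40!/(33!×7!) = 18643560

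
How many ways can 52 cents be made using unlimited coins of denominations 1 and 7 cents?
Coefficient of x^52 in 1/(1-x^1) · 1/(1-x^7). Use j coins of 7 for j = 0..⌊52/7⌋ = 7, the rest in 1s: 7 + 1 = 8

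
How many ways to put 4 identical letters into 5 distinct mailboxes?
C(4+5-1, 5-1) = C(8, 4) = 70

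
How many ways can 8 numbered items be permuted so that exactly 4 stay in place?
Choose the 4 fixed points C(8,4) = 70, derange the rest: !4 = Σ_{j=0}^{4} (-1)^j·4!/j! = 24 - 24 + 12 - 4 + 1 = 9. Product = 70 × 9 = 630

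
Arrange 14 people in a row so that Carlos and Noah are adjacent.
Treat as block: (14-1)! × 2! = 6227020800 × 2 = 12454041600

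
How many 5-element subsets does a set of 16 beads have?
C(16,5) = 16!/(5!×11!) = 4368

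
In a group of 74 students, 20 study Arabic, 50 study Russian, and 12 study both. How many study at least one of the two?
|A∪B| = |A| + |B| - |A∩B| = 20 + 50 - 12 = 58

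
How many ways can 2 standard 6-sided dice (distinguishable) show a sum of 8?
Coefficient of x^8 in (x + x² + ... + x^6)^2. By inclusion-exclusion on dice exceeding 6: Σ_j (-1)^j C(2,j)·C(8-1-6j, 1) = C(2,0)·C(7,1) - C(2,1)·C(1,1) = 1·7 - 2·1 = 5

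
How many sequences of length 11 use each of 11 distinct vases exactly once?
11! = 39916800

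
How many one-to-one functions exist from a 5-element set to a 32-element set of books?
P(32,5) = 32!/(32-5)! = 24165120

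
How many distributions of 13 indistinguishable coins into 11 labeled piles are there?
C(13+11-1, 11-1) = C(23, 10) = 1144066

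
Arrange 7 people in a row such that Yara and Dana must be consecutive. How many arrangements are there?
Treat the 2 as one block: (7-2+1)! × 2! = 720 × 2 = 1440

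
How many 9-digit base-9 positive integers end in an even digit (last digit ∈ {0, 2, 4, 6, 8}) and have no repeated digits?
Last∈{0,2,4,6,8}. Last=0: 40320. Last nonzero: 4×7×P(7,7) = 141120. Total = 181440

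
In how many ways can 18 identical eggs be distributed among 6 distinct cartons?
C(18+6-1, 6-1) = C(23, 5) = 33649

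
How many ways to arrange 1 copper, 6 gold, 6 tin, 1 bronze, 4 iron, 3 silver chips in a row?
21! / (1! × 6! × 6! × 1! × 4! × 3!) = 684410126400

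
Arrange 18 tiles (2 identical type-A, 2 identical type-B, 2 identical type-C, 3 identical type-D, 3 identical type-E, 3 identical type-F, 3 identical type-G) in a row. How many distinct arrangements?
18! / (2! × 2! × 2! × 3! × 3! × 3! × 3!) = 617512896000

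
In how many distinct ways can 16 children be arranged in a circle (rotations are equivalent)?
Circular: fix one position, arrange the rest. (16-1)! = 1307674368000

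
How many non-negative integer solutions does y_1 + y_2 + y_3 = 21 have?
C(21+3-1, 3-1) = C(23, 2) = 253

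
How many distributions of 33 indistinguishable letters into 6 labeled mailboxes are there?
C(33+6-1, 6-1) = C(38, 5) = 501942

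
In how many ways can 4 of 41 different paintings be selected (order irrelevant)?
C(41,4) = 41!/(4!×37!) = 101270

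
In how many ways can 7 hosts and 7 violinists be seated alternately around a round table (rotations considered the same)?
Fix one of the hosts: (7-1)! ways for the remaining hosts, × 7! ways for the violinists = 720 × 5040 = 3628800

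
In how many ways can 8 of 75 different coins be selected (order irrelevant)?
C(75,8) = 75!/(8!×67!) = 16871053725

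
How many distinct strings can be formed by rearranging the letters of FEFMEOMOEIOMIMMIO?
17! / (4! × 3! × 3! × 5! × 2!) = 1715313600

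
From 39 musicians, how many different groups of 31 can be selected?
C(39,31) = 39!/(31!×8!) = 61523748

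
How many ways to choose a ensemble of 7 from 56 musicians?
C(56,7) = 56!/(7!×49!) = 231917400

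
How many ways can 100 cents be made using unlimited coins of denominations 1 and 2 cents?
Coefficient of x^100 in 1/(1-x^1) · 1/(1-x^2). Use j coins of 2 for j = 0..⌊100/2⌋ = 50, the rest in 1s: 50 + 1 = 51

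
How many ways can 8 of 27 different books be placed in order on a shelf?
P(27,8) = 27!/(27-8)! = 89513424000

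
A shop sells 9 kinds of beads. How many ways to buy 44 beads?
C(44+9-1, 9-1) = C(52, 8) = 752538150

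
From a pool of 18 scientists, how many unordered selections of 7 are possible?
C(18,7) = 18!/(7!×11!) = 31824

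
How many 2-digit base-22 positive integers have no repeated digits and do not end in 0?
Last digit: 21 nonzero choices. First digit: 20 (nonzero, ≠last). Middle 0: P(20,0) = 1. Total = 420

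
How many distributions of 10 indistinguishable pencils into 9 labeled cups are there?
C(10+9-1, 9-1) = C(18, 8) = 43758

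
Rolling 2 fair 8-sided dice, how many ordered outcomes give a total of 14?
Coefficient of x^14 in (x + x² + ... + x^8)^2. By inclusion-exclusion on dice exceeding 8: Σ_j (-1)^j C(2,j)·C(14-1-8j, 1) = C(2,0)·C(13,1) - C(2,1)·C(5,1) = 1·13 - 2·5 = 3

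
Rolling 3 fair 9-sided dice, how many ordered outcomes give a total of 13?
Coefficient of x^13 in (x + x² + ... + x^9)^3. By inclusion-exclusion on dice exceeding 9: Σ_j (-1)^j C(3,j)·C(13-1-9j, 2) = C(3,0)·C(12,2) - C(3,1)·C(3,2) = 1·66 - 3·3 = 57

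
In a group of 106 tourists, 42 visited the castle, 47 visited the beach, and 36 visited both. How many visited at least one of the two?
|A∪B| = |A| + |B| - |A∩B| = 42 + 47 - 36 = 53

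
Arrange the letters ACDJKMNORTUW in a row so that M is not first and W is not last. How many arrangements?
By inclusion-exclusion: 12! - 2×(12-1)! + (12-2)! = 479001600 - 79833600 + 3628800 = 402796800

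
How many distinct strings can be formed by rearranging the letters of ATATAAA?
7! / (5! × 2!) = 21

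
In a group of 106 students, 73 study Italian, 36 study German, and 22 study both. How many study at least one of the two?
|A∪B| = |A| + |B| - |A∩B| = 73 + 36 - 22 = 87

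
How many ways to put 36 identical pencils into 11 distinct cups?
C(36+11-1, 11-1) = C(46, 10) = 4076350421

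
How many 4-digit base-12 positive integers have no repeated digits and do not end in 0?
Last digit: 11 nonzero choices. First digit: 10 (nonzero, ≠last). Middle 2: P(10,2) = 90. Total = 9900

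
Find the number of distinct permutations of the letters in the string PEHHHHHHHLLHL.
13! / (8! × 1! × 1! × 3!) = 25740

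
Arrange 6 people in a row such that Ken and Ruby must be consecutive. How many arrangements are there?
Treat the 2 as one block: (6-2+1)! × 2! = 120 × 2 = 240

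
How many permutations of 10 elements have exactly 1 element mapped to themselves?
Choose the 1 fixed point C(10,1) = 10, derange the rest: !9 = Σ_{j=0}^{9} (-1)^j·9!/j! = 362880 - 362880 + 181440 - 60480 + 15120 - 3024 + 504 - 72 + 9 - 1 = 133496. Product = 10 × 133496 = 1334960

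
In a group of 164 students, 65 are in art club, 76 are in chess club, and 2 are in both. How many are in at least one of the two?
|A∪B| = |A| + |B| - |A∩B| = 65 + 76 - 2 = 139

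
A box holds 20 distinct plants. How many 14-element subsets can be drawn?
C(20,14) = 20!/(14!×6!) = 38760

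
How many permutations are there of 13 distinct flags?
13! = 6227020800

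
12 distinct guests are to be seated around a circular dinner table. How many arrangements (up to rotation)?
Circular: fix one position, arrange the rest. (12-1)! = 39916800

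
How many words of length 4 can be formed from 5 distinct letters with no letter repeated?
P(5,4) = 5!/(5-4)! = 120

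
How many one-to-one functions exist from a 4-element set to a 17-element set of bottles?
P(17,4) = 17!/(17-4)! = 57120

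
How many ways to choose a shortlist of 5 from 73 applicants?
C(73,5) = 73!/(5!×68!) = 15020334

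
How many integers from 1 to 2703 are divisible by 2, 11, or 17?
⌊2703/2⌋+⌊2703/11⌋+⌊2703/17⌋ - ⌊2703/22⌋-⌊2703/34⌋-⌊2703/187⌋ + ⌊2703/374⌋ = 1351+245+159 - 122-79-14 + 7 = 1547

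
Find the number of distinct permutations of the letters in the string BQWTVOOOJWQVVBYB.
16! / (2! × 1! × 1! × 3! × 2! × 3! × 1! × 3!) = 24216192000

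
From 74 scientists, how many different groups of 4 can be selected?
C(74,4) = 74!/(4!×70!) = 1150626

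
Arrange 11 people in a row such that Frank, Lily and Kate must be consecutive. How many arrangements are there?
Treat the 3 as one block: (11-3+1)! × 3! = 362880 × 6 = 2177280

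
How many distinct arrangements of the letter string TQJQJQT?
7! / (2! × 3! × 2!) = 210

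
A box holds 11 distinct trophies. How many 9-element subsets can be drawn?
C(11,9) = 11!/(9!×2!) = 55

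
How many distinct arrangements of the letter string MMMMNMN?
7! / (5! × 2!) = 21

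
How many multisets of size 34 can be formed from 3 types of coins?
C(34+3-1, 3-1) = C(36, 2) = 630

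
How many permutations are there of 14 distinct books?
14! = 87178291200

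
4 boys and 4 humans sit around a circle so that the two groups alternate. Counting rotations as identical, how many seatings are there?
Fix one of the boys: (4-1)! ways for the remaining boys, × 4! ways for the humans = 6 × 24 = 144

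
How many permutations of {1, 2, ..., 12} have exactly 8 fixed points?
Choose the 8 fixed points C(12,8) = 495, derange the rest: !4 = Σ_{j=0}^{4} (-1)^j·4!/j! = 24 - 24 + 12 - 4 + 1 = 9. Product = 495 × 9 = 4455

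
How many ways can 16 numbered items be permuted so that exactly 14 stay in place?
Choose the 14 fixed points C(16,14) = 120, derange the rest: !2 = Σ_{j=0}^{2} (-1)^j·2!/j! = 2 - 2 + 1 = 1. Product = 120 × 1 = 120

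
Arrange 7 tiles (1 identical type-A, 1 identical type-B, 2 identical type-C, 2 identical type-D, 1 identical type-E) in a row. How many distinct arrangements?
7! / (1! × 1! × 2! × 2! × 1!) = 1260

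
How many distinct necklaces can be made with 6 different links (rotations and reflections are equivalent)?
(6-1)!/2 = 120/2 = 60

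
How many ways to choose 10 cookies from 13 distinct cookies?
C(13,10) = 13!/(10!×3!) = 286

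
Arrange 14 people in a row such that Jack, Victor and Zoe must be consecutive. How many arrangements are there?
Treat the 3 as one block: (14-3+1)! × 3! = 479001600 × 6 = 2874009600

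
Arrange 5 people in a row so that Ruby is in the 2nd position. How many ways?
Fix one position: (5-1)! = 24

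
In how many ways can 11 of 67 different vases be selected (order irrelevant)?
C(67,11) = 67!/(11!×56!) = 1285063345176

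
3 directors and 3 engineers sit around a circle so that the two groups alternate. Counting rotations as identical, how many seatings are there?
Fix one of the directors: (3-1)! ways for the remaining directors, × 3! ways for the engineers = 2 × 6 = 12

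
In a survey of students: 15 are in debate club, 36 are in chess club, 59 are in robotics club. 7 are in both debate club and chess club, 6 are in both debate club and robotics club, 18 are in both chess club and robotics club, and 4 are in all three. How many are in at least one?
|A∪B∪C| = 15+36+59-7-6-18+4 = 83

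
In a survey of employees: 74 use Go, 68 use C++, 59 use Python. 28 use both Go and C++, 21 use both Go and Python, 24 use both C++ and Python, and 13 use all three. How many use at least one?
|A∪B∪C| = 74+68+59-28-21-24+13 = 141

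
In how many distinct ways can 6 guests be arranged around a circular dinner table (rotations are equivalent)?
Circular: fix one position, arrange the rest. (6-1)! = 120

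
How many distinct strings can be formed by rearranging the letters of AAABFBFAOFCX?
12! / (1! × 1! × 1! × 2! × 4! × 3!) = 1663200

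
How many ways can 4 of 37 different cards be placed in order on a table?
P(37,4) = 37!/(37-4)! = 1585080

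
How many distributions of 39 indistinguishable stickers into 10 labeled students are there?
C(39+10-1, 10-1) = C(48, 9) = 1677106640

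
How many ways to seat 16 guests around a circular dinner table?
Circular: fix one position, arrange the rest. (16-1)! = 1307674368000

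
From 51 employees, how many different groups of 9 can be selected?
C(51,9) = 51!/(9!×42!) = 3042312350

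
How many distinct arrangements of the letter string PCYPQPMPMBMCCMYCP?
17! / (2! × 1! × 4! × 5! × 1! × 4!) = 2572970400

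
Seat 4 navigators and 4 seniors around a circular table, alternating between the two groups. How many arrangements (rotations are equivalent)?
Fix one of the navigators: (4-1)! ways for the remaining navigators, × 4! ways for the seniors = 6 × 24 = 144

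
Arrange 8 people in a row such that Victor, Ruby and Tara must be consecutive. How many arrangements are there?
Treat the 3 as one block: (8-3+1)! × 3! = 720 × 6 = 4320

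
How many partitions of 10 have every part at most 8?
Let r_j(i) = number of partitions of i into parts ≤ j, for i = 0..10. r_1(i) = 1 for all i; r_j(i) = r_{j-1}(i) + r_j(i-j). Rows j = 2..8: ≤2: 1 1 2 2 3 3 4 4 5 5 6; ≤3: 1 1 2 3 4 5 7 8 10 12 14; ≤4: 1 1 2 3 5 6 9 11 15 18 23; ≤5: 1 1 2 3 5 7 10 13 18 23 30; ≤6: 1 1 2 3 5 7 11 14 20 26 35; ≤7: 1 1 2 3 5 7 11 15 21 28 38; ≤8: 1 1 2 3 5 7 11 15 22 29 40. r_8(10) = 40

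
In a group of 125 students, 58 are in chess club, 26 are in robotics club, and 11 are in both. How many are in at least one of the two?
|A∪B| = |A| + |B| - |A∩B| = 58 + 26 - 11 = 73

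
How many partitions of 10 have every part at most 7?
Let r_j(i) = number of partitions of i into parts ≤ j, for i = 0..10. r_1(i) = 1 for all i; r_j(i) = r_{j-1}(i) + r_j(i-j). Rows j = 2..7: ≤2: 1 1 2 2 3 3 4 4 5 5 6; ≤3: 1 1 2 3 4 5 7 8 10 12 14; ≤4: 1 1 2 3 5 6 9 11 15 18 23; ≤5: 1 1 2 3 5 7 10 13 18 23 30; ≤6: 1 1 2 3 5 7 11 14 20 26 35; ≤7: 1 1 2 3 5 7 11 15 21 28 38. r_7(10) = 38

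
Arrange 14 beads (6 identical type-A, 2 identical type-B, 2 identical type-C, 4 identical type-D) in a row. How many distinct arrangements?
14! / (6! × 2! × 2! × 4!) = 1261260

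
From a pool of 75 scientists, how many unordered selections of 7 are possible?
C(75,7) = 75!/(7!×68!) = 1984829850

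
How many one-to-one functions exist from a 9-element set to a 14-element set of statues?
P(14,9) = 14!/(14-9)! = 726485760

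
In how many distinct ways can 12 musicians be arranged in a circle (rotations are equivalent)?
Circular: fix one position, arrange the rest. (12-1)! = 39916800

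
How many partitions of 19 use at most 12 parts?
By conjugation, equals partitions of 19 into parts ≤ 12. Let r_j(i) = number of partitions of i into parts ≤ j, for i = 0..19. r_1(i) = 1 for all i; r_j(i) = r_{j-1}(i) + r_j(i-j). Rows j = 2..12: ≤2: 1 1 2 2 3 3 4 4 5 5 6 6 7 7 8 8 9 9 10 10; ≤3: 1 1 2 3 4 5 7 8 10 12 14 16 19 21 24 27 30 33 37 40; ≤4: 1 1 2 3 5 6 9 11 15 18 23 27 34 39 47 54 64 72 84 94; ≤5: 1 1 2 3 5 7 10 13 18 23 30 37 47 57 70 84 101 119 141 164; ≤6: 1 1 2 3 5 7 11 14 20 26 35 44 58 71 90 110 136 163 199 235; ≤7: 1 1 2 3 5 7 11 15 21 28 38 49 65 82 105 131 164 201 248 300; ≤8: 1 1 2 3 5 7 11 15 22 29 40 52 70 89 116 146 186 230 288 352; ≤9: 1 1 2 3 5 7 11 15 22 30 41 54 73 94 123 157 201 252 318 393; ≤10: 1 1 2 3 5 7 11 15 22 30 42 55 75 97 128 164 212 267 340 423; ≤11: 1 1 2 3 5 7 11 15 22 30 42 56 76 99 131 169 219 278 355 445; ≤12: 1 1 2 3 5 7 11 15 22 30 42 56 77 100 133 172 224 285 366 460. r_12(19) = 460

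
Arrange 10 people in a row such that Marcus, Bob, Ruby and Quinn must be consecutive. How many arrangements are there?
Treat the 4 as one block: (10-4+1)! × 4! = 5040 × 24 = 120960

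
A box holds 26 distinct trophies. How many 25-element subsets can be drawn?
C(26,25) = 26!/(25!×1!) = 26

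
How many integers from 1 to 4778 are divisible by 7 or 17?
⌊4778/7⌋ + ⌊4778/17⌋ - ⌊4778/119⌋ = 682 + 281 - 40 = 923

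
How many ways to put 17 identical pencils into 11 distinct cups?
C(17+11-1, 11-1) = C(27, 10) = 8436285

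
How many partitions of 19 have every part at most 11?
Let r_j(i) = number of partitions of i into parts ≤ j, for i = 0..19. r_1(i) = 1 for all i; r_j(i) = r_{j-1}(i) + r_j(i-j). Rows j = 2..11: ≤2: 1 1 2 2 3 3 4 4 5 5 6 6 7 7 8 8 9 9 10 10; ≤3: 1 1 2 3 4 5 7 8 10 12 14 16 19 21 24 27 30 33 37 40; ≤4: 1 1 2 3 5 6 9 11 15 18 23 27 34 39 47 54 64 72 84 94; ≤5: 1 1 2 3 5 7 10 13 18 23 30 37 47 57 70 84 101 119 141 164; ≤6: 1 1 2 3 5 7 11 14 20 26 35 44 58 71 90 110 136 163 199 235; ≤7: 1 1 2 3 5 7 11 15 21 28 38 49 65 82 105 131 164 201 248 300; ≤8: 1 1 2 3 5 7 11 15 22 29 40 52 70 89 116 146 186 230 288 352; ≤9: 1 1 2 3 5 7 11 15 22 30 41 54 73 94 123 157 201 252 318 393; ≤10: 1 1 2 3 5 7 11 15 22 30 42 55 75 97 128 164 212 267 340 423; ≤11: 1 1 2 3 5 7 11 15 22 30 42 56 76 99 131 169 219 278 355 445. r_11(19) = 445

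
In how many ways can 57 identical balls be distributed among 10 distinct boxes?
C(57+10-1, 10-1) = C(66, 9) = 37014131440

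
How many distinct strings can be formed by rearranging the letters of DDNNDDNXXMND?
12! / (1! × 2! × 4! × 5!) = 83160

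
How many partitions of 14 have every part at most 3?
Let r_j(i) = number of partitions of i into parts ≤ j, for i = 0..14. r_1(i) = 1 for all i; r_j(i) = r_{j-1}(i) + r_j(i-j). Rows j = 2..3: ≤2: 1 1 2 2 3 3 4 4 5 5 6 6 7 7 8; ≤3: 1 1 2 3 4 5 7 8 10 12 14 16 19 21 24. r_3(14) = 24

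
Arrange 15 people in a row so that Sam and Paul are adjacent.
Treat as block: (15-1)! × 2! = 87178291200 × 2 = 174356582400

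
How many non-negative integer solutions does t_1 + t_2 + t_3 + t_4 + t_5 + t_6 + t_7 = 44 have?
C(44+7-1, 7-1) = C(50, 6) = 15890700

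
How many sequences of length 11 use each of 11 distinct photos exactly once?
11! = 39916800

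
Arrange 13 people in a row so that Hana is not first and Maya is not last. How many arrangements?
By inclusion-exclusion: 13! - 2×(13-1)! + (13-2)! = 6227020800 - 958003200 + 39916800 = 5308934400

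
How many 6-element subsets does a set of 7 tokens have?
C(7,6) = 7!/(6!×1!) = 7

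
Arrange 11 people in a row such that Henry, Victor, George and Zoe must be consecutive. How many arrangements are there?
Treat the 4 as one block: (11-4+1)! × 4! = 40320 × 24 = 967680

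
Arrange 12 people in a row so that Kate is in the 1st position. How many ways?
Fix one position: (12-1)! = 39916800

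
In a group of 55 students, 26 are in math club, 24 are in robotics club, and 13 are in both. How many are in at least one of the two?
|A∪B| = |A| + |B| - |A∩B| = 26 + 24 - 13 = 37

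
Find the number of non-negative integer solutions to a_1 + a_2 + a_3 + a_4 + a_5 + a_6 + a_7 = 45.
C(45+7-1, 7-1) = C(51, 6) = 18009460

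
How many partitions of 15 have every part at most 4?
Let r_j(i) = number of partitions of i into parts ≤ j, for i = 0..15. r_1(i) = 1 for all i; r_j(i) = r_{j-1}(i) + r_j(i-j). Rows j = 2..4: ≤2: 1 1 2 2 3 3 4 4 5 5 6 6 7 7 8 8; ≤3: 1 1 2 3 4 5 7 8 10 12 14 16 19 21 24 27; ≤4: 1 1 2 3 5 6 9 11 15 18 23 27 34 39 47 54. r_4(15) = 54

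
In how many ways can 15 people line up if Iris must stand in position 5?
Fix one position: (15-1)! = 87178291200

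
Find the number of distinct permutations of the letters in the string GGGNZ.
5! / (3! × 1! × 1!) = 20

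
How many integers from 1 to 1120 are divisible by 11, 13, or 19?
⌊1120/11⌋+⌊1120/13⌋+⌊1120/19⌋ - ⌊1120/143⌋-⌊1120/209⌋-⌊1120/247⌋ + ⌊1120/2717⌋ = 101+86+58 - 7-5-4 + 0 = 229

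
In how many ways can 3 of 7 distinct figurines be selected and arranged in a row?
P(7,3) = 7!/(7-3)! = 210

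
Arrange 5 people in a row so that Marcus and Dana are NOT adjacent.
Total - adjacent = 5! - (5-1)!×2 = 120 - 48 = 72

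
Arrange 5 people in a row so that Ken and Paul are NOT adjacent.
Total - adjacent = 5! - (5-1)!×2 = 120 - 48 = 72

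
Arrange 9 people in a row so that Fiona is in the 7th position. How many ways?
Fix one position: (9-1)! = 40320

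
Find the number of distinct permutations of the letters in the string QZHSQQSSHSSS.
12! / (3! × 1! × 2! × 6!) = 55440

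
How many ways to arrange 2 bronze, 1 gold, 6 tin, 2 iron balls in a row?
11! / (2! × 1! × 6! × 2!) = 13860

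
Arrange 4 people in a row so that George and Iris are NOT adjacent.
Total - adjacent = 4! - (4-1)!×2 = 24 - 12 = 12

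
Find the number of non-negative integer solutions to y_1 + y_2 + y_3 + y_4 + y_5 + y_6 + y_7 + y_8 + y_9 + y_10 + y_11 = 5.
C(5+11-1, 11-1) = C(15, 10) = 3003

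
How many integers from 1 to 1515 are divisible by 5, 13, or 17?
⌊1515/5⌋+⌊1515/13⌋+⌊1515/17⌋ - ⌊1515/65⌋-⌊1515/85⌋-⌊1515/221⌋ + ⌊1515/1105⌋ = 303+116+89 - 23-17-6 + 1 = 463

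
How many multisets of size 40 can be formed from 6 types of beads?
C(40+6-1, 6-1) = C(45, 5) = 1221759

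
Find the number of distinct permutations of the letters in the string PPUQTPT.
7! / (3! × 1! × 1! × 2!) = 420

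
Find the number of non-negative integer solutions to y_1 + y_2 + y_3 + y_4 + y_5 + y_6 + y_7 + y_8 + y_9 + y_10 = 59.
C(59+10-1, 10-1) = C(68, 9) = 49280065120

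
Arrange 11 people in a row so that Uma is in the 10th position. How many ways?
Fix one position: (11-1)! = 3628800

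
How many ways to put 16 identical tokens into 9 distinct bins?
C(16+9-1, 9-1) = C(24, 8) = 735471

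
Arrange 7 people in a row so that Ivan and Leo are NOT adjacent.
Total - adjacent = 7! - (7-1)!×2 = 5040 - 1440 = 3600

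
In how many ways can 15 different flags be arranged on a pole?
15! = 1307674368000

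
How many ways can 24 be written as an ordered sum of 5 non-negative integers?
C(24+5-1, 5-1) = C(28, 4) = 20475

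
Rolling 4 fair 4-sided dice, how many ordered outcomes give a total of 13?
Coefficient of x^13 in (x + x² + ... + x^4)^4. By inclusion-exclusion on dice exceeding 4: Σ_j (-1)^j C(4,j)·C(13-1-4j, 3) = C(4,0)·C(12,3) - C(4,1)·C(8,3) + C(4,2)·C(4,3) = 1·220 - 4·56 + 6·4 = 20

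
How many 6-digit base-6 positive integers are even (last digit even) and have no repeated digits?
Last∈{0,2,4}. Last=0: 120. Last nonzero: 2×4×P(4,4) = 192. Total = 312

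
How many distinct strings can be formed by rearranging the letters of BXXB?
4! / (2! × 2!) = 6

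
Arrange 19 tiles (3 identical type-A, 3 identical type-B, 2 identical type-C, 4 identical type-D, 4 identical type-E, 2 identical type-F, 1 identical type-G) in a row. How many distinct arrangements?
19! / (3! × 3! × 2! × 4! × 4! × 2! × 1!) = 1466593128000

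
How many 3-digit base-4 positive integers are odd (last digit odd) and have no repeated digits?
Last∈{1,3}. Last=0: 0. Last nonzero: 2×2×P(2,1) = 8. Total = 8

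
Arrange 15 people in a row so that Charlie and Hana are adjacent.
Treat as block: (15-1)! × 2! = 87178291200 × 2 = 174356582400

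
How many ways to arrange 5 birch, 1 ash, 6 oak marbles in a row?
12! / (5! × 1! × 6!) = 5544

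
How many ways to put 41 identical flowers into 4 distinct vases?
C(41+4-1, 4-1) = C(44, 3) = 13244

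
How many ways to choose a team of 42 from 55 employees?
C(55,42) = 55!/(42!×13!) = 1451182990950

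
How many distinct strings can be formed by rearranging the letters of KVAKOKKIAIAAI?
13! / (4! × 1! × 3! × 4! × 1!) = 1801800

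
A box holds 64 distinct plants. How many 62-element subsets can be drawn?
C(64,62) = 64!/(62!×2!) = 2016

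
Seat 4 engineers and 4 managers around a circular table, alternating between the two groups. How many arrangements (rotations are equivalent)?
Fix one of the engineers: (4-1)! ways for the remaining engineers, × 4! ways for the managers = 6 × 24 = 144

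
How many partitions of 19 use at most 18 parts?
By conjugation, equals partitions of 19 into parts ≤ 18. Let r_j(i) = number of partitions of i into parts ≤ j, for i = 0..19. r_1(i) = 1 for all i; r_j(i) = r_{j-1}(i) + r_j(i-j). Rows j = 2..18: ≤2: 1 1 2 2 3 3 4 4 5 5 6 6 7 7 8 8 9 9 10 10; ≤3: 1 1 2 3 4 5 7 8 10 12 14 16 19 21 24 27 30 33 37 40; ≤4: 1 1 2 3 5 6 9 11 15 18 23 27 34 39 47 54 64 72 84 94; ≤5: 1 1 2 3 5 7 10 13 18 23 30 37 47 57 70 84 101 119 141 164; ≤6: 1 1 2 3 5 7 11 14 20 26 35 44 58 71 90 110 136 163 199 235; ≤7: 1 1 2 3 5 7 11 15 21 28 38 49 65 82 105 131 164 201 248 300; ≤8: 1 1 2 3 5 7 11 15 22 29 40 52 70 89 116 146 186 230 288 352; ≤9: 1 1 2 3 5 7 11 15 22 30 41 54 73 94 123 157 201 252 318 393; ≤10: 1 1 2 3 5 7 11 15 22 30 42 55 75 97 128 164 212 267 340 423; ≤11: 1 1 2 3 5 7 11 15 22 30 42 56 76 99 131 169 219 278 355 445; ≤12: 1 1 2 3 5 7 11 15 22 30 42 56 77 100 133 172 224 285 366 460; ≤13: 1 1 2 3 5 7 11 15 22 30 42 56 77 101 134 174 227 290 373 471; ≤14: 1 1 2 3 5 7 11 15 22 30 42 56 77 101 135 175 229 293 378 478; ≤15: 1 1 2 3 5 7 11 15 22 30 42 56 77 101 135 176 230 295 381 483; ≤16: 1 1 2 3 5 7 11 15 22 30 42 56 77 101 135 176 231 296 383 486; ≤17: 1 1 2 3 5 7 11 15 22 30 42 56 77 101 135 176 231 297 384 488; ≤18: 1 1 2 3 5 7 11 15 22 30 42 56 77 101 135 176 231 297 385 489. r_18(19) = 489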